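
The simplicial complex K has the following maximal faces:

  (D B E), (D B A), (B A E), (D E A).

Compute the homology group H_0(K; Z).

H_0 ≅ Z.

Fix the vertex order A < B < D < E and write every simplex with vertices in increasing order. Then dim K = 2 and the simplices of K are:

  0-simplices (4): A, B, D, E
  1-simplices (6): AB, AD, AE, BD, BE, DE
  2-simplices (4): ABD, ABE, ADE, BDE

so the chain groups are C_0 ≅ Z^4, C_1 ≅ Z^6, C_2 ≅ Z^4.

∂_1: C_1 → C_0 is given by ∂[p,q] = [q] − [p].
As a 4×6 matrix over Z this has rank 3, with invariant factors (1,1,1).

Boundary ∂_2: C_2 → C_1 sends each 2-simplex [p,q,r] to [q,r] − [p,r] + [p,q]. For instance
  ∂ABE = BE − AE + AB,
  ∂ABD = BD − AD + AB.
This gives a 6×4 integer matrix of rank 3; reducing to Smith normal form yields diagonal entries (1,1,1).

Computing H_k = (kernel of ∂_k) / (image of ∂_{k+1}):

  H_0: rank C_0 − rank ∂_1 = 4 − 3 = 1, and the invariant factors of ∂_1 are all 1, so H_0 ≅ Z.

(K is a triangulation of the 2-sphere S^2.)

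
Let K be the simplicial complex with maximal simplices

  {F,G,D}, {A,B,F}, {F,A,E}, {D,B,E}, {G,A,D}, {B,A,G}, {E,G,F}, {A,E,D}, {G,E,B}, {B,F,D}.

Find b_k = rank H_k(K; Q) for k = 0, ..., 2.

b_0 = 1, b_1 = 0, b_2 = 0.

K has 6 vertices, 15 edges, 10 triangles.
rank ∂_0 = 0, rank ∂_1 = 5 ⇒ b_0 = 6 − 0 − 5 = 1; all invariant factors of ∂_1 are 1 so no torsion. So H_0 ≅ Z.
rank ∂_1 = 5, rank ∂_2 = 10 ⇒ b_1 = 15 − 5 − 10 = 0; ∂_2 has invariant factor(s) [2] giving torsion. So H_1 ≅ Z/2Z.
rank ∂_2 = 10, rank ∂_3 = 0 ⇒ b_2 = 10 − 10 − 0 = 0. So H_2 ≅ 0.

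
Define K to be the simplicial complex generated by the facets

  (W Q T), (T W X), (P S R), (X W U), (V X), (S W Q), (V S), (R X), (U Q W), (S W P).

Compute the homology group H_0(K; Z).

We work with the vertex ordering P < Q < R < S < T < U < V < W < X. The simplices of K, each written with vertices in increasing order, are:

  0-simplices (9): P, Q, R, S, T, U, V, W, X
  1-simplices (17): PR, PS, PW, QS, QT, QU, QW, RS, RX, SV, SW, TW, TX, UW, UX, VX, WX
  2-simplices (7): PRS, PSW, QSW, QTW, QUW, TWX, UWX

Hence C_0 ≅ Z^9, C_1 ≅ Z^17, C_2 ≅ Z^7.

∂_1: C_1 → C_0 is given by ∂[p,q] = [q] − [p]. For instance
  ∂RX = X − R.
As a 9×17 matrix over Z this has rank 8, with invariant factors (1,1,1,1,1,1,1,1).

Boundary ∂_2: C_2 → C_1 maps a triangle to the signed sum of its edges. For instance
  ∂PSW = SW − PW + PS,
  ∂QSW = SW − QW + QS.
The 17×7 boundary matrix has rank 7 and Smith normal form diag(1,1,1,1,1,1,1).

From H_k ≅ ker(∂_k) / im(∂_{k+1}) we obtain:

  H_0: rank C_0 − rank ∂_1 = 9 − 8 = 1, and the invariant factors of ∂_1 are all 1, so H_0 = Z.

H_0 ≅ Z.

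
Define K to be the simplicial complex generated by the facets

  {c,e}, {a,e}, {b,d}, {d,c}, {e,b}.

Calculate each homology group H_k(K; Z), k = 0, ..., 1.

We work with the vertex ordering a < b < c < d < e. The simplices of K, each written with vertices in increasing order, are:

  0-simplices (5): a, b, c, d, e
  1-simplices (5): ae, bd, be, cd, ce

giving chain groups C_0 ≅ Z^5, C_1 ≅ Z^5.

∂_1: C_1 → C_0 maps an edge to its endpoints' difference, ∂[p,q] = q − p. For instance
  ∂ce = e − c.
The 5×5 boundary matrix has rank 4 and Smith normal form diag(1,1,1,1).

Now H_k = ker ∂_k / im ∂_{k+1}, so:

  H_0: rank C_0 − rank ∂_1 = 5 − 4 = 1, and the invariant factors of ∂_1 are all 1, so H_0 = Z.
  H_1: rank ker ∂_1 − rank ∂_2 = (5 − 4) − 0 = 1, and there is no ∂_2, so H_1 = Z.

As a check, the Euler characteristic is 5 − 5 = 0, which agrees with 1 − 1 = 0.

H_0 = Z,  H_1 = Z.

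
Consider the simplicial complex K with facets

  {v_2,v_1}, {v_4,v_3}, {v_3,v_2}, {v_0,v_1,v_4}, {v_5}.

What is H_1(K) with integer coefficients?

Fix the vertex order v_0 < v_1 < v_2 < v_3 < v_4 < v_5 and write every simplex with vertices in increasing order. Then dim K = 2 and the simplices of K are:

  0-simplices (6): [v_0], [v_1], [v_2], [v_3], [v_4], [v_5]
  1-simplices (6): [v_0,v_1], [v_0,v_4], [v_1,v_2], [v_1,v_4], [v_2,v_3], [v_3,v_4]
  2-simplices (1): [v_0,v_1,v_4]

so the chain groups are C_0 ≅ Z^6, C_1 ≅ Z^6, C_2 ≅ Z^1.

The boundary map ∂_1: C_1 → C_0 maps an edge to its endpoints' difference, ∂[p,q] = q − p. For instance
  ∂[v_1,v_4] = [v_4] − [v_1].
This gives a 6×6 integer matrix of rank 4; reducing to Smith normal form yields diagonal entries (1,1,1,1).

The boundary map ∂_2: C_2 → C_1 acts by ∂[p,q,r] = [q,r] − [p,r] + [p,q]. For instance
  ∂[v_0,v_1,v_4] = [v_1,v_4] − [v_0,v_4] + [v_0,v_1].
As a 6×1 matrix over Z this has rank 1, with invariant factors (1).

Computing H_k = (kernel of ∂_k) / (image of ∂_{k+1}):

  H_1: rank ker ∂_1 − rank ∂_2 = (6 − 4) − 1 = 1, and the invariant factors of ∂_2 are all 1, so H_1 = Z.

H_1 ≅ Z.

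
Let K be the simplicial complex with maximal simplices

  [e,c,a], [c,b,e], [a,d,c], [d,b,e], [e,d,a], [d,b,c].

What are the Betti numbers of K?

We work with the vertex ordering a < b < c < d < e. The simplices of K, each written with vertices in increasing order, are:

  0-simplices (5): a, b, c, d, e
  1-simplices (9): ac, ad, ae, bc, bd, be, cd, ce, de
  2-simplices (6): acd, ace, ade, bcd, bce, bde

giving chain groups C_0 ≅ Z^5, C_1 ≅ Z^9, C_2 ≅ Z^6.

Boundary ∂_1: C_1 → C_0 maps an edge to its endpoints' difference, ∂[p,q] = q − p. For instance
  ∂bc = c − b.
The 5×9 boundary matrix has rank 4 and Smith normal form diag(1,1,1,1).

Boundary ∂_2: C_2 → C_1 acts by ∂[p,q,r] = [q,r] − [p,r] + [p,q]. For instance
  ∂bce = ce − be + bc,
  ∂ade = de − ae + ad.
This gives a 9×6 integer matrix of rank 5; reducing to Smith normal form yields diagonal entries (1,1,1,1,1).

Computing H_k = (kernel of ∂_k) / (image of ∂_{k+1}):

  H_0: rank C_0 − rank ∂_1 = 5 − 4 = 1, and the invariant factors of ∂_1 are all 1, so H_0 ≅ Z.
  H_1: rank ker ∂_1 − rank ∂_2 = (9 − 4) − 5 = 0, and the invariant factors of ∂_2 are all 1, so H_1 ≅ 0.
  H_2: rank ker ∂_2 − rank ∂_3 = (6 − 5) − 0 = 1, and there is no ∂_3, so H_2 ≅ Z.

As a check, the Euler characteristic is 5 − 9 + 6 = 2, which agrees with 1 − 0 + 1 = 2.

Hence the Betti numbers are b_0 = 1, b_1 = 0, b_2 = 1.

b_0 = 1, b_1 = 0, b_2 = 1.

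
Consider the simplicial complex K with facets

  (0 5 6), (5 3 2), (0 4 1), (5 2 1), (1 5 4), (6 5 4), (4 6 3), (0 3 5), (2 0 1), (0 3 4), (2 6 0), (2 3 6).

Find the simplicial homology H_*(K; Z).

H_0 ≅ Z,  H_1 ≅ Z/2,  H_2 = 0.

Take the total order 0 < 1 < 2 < 3 < 4 < 5 < 6 on the vertex set. Then K (dimension 2) consists of the simplices:

  0-simplices (7): [0], [1], [2], [3], [4], [5], [6]
  1-simplices (18): [0,1], [0,2], [0,3], [0,4], [0,5], [0,6], [1,2], [1,4], [1,5], [2,3], [2,5], [2,6], [3,4], [3,5], [3,6], [4,5], [4,6], [5,6]
  2-simplices (12): [0,1,2], [0,1,4], [0,2,6], [0,3,4], [0,3,5], [0,5,6], [1,2,5], [1,4,5], [2,3,5], [2,3,6], [3,4,6], [4,5,6]

giving chain groups C_0 ≅ Z^7, C_1 ≅ Z^18, C_2 ≅ Z^12.

The boundary map ∂_1: C_1 → C_0 maps an edge to its endpoints' difference, ∂[p,q] = q − p.
The resulting 7×18 matrix has rank 6, and its Smith normal form has invariant factors (1,1,1,1,1,1).

Boundary ∂_2: C_2 → C_1 sends each 2-simplex [p,q,r] to [q,r] − [p,r] + [p,q]. For instance
  ∂[0,5,6] = [5,6] − [0,6] + [0,5],
  ∂[2,3,5] = [3,5] − [2,5] + [2,3].
The resulting 18×12 matrix has rank 12, and its Smith normal form has invariant factors (1,1,1,1,1,1,1,1,1,1,1,2).

From H_k ≅ ker(∂_k) / im(∂_{k+1}) we obtain:

  H_0: rank C_0 − rank ∂_1 = 7 − 6 = 1, and the invariant factors of ∂_1 are all 1, so H_0 = Z.
  H_1: rank ker ∂_1 − rank ∂_2 = (18 − 6) − 12 = 0, and ∂_2 has invariant factor 2 > 1, so H_1 = Z/2.
  H_2: rank ker ∂_2 − rank ∂_3 = (12 − 12) − 0 = 0, and there is no ∂_3, so H_2 = 0.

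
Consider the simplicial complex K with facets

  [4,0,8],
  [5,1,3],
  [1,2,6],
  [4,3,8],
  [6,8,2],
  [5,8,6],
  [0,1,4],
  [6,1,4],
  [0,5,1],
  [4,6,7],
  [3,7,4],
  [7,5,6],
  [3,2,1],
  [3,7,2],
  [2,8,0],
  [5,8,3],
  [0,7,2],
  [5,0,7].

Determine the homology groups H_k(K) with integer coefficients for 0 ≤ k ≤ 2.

H_0 ≅ Z,  H_1 ≅ Z^2,  H_2 ≅ Z.

Take the total order 0 < 1 < 2 < 3 < 4 < 5 < 6 < 7 < 8 on the vertex set. Then K (dimension 2) consists of the simplices:

  0-simplices (9): [0], [1], [2], [3], [4], [5], [6], [7], [8]
  1-simplices (27): (27 of them)
  2-simplices (18): [0,1,4], [0,1,5], [0,2,7], [0,2,8], [0,4,8], [0,5,7], [1,2,3], [1,2,6], [1,3,5], [1,4,6], [2,3,7], [2,6,8], [3,4,7], [3,4,8], [3,5,8], [4,6,7], [5,6,7], [5,6,8]

giving chain groups C_0 ≅ Z^9, C_1 ≅ Z^27, C_2 ≅ Z^18.

∂_1: C_1 → C_0 maps an edge to its endpoints' difference, ∂[p,q] = q − p.
The resulting 9×27 matrix has rank 8, and its Smith normal form has invariant factors (1,1,1,1,1,1,1,1).

The boundary map ∂_2: C_2 → C_1 maps a triangle to the signed sum of its edges. For instance
  ∂[1,2,6] = [2,6] − [1,6] + [1,2],
  ∂[0,1,4] = [1,4] − [0,4] + [0,1].
The 27×18 boundary matrix has rank 17 and Smith normal form diag(1,1,1,1,1,1,1,1,1,1,1,1,1,1,1,1,1).

Now H_k = ker ∂_k / im ∂_{k+1}, so:

  H_0: rank C_0 − rank ∂_1 = 9 − 8 = 1, and the invariant factors of ∂_1 are all 1, so H_0 ≅ Z.
  H_1: rank ker ∂_1 − rank ∂_2 = (27 − 8) − 17 = 2, and the invariant factors of ∂_2 are all 1, so H_1 ≅ Z^2.
  H_2: rank ker ∂_2 − rank ∂_3 = (18 − 17) − 0 = 1, and there is no ∂_3, so H_2 ≅ Z.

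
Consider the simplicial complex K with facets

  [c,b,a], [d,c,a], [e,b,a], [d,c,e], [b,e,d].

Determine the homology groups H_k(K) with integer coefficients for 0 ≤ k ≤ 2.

H_0 = Z,  H_1 = Z,  H_2 = 0.

K has 5 vertices, 10 edges, 5 triangles.
rank ∂_0 = 0, rank ∂_1 = 4 ⇒ b_0 = 5 − 0 − 4 = 1; all invariant factors of ∂_1 are 1 so no torsion. So H_0 ≅ Z.
rank ∂_1 = 4, rank ∂_2 = 5 ⇒ b_1 = 10 − 4 − 5 = 1; all invariant factors of ∂_2 are 1 so no torsion. So H_1 ≅ Z.
rank ∂_2 = 5, rank ∂_3 = 0 ⇒ b_2 = 5 − 5 − 0 = 0. So H_2 ≅ 0.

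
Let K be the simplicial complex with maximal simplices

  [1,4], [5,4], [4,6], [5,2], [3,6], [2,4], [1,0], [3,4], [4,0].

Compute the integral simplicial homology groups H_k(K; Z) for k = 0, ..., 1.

Order the vertices as 0 < 1 < 2 < 3 < 4 < 5 < 6. Listing each simplex with vertices in this order, K has dimension 1 with simplices:

  0-simplices (7): [0], [1], [2], [3], [4], [5], [6]
  1-simplices (9): [0,1], [0,4], [1,4], [2,4], [2,5], [3,4], [3,6], [4,5], [4,6]

Hence C_0 ≅ Z^7, C_1 ≅ Z^9.

The boundary map ∂_1: C_1 → C_0 is given by ∂[p,q] = [q] − [p]. For instance
  ∂[3,4] = [4] − [3].
This gives a 7×9 integer matrix of rank 6; reducing to Smith normal form yields diagonal entries (1,1,1,1,1,1).

Computing H_k = (kernel of ∂_k) / (image of ∂_{k+1}):

  H_0: rank C_0 − rank ∂_1 = 7 − 6 = 1, and the invariant factors of ∂_1 are all 1, so H_0 ≅ Z.
  H_1: rank ker ∂_1 − rank ∂_2 = (9 − 6) − 0 = 3, and there is no ∂_2, so H_1 ≅ Z^3.

H_0 ≅ Z,  H_1 ≅ Z^3.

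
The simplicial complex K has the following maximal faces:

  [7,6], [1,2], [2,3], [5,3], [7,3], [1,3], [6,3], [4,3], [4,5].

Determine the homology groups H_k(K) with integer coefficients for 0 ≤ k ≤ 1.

We work with the vertex ordering 1 < 2 < 3 < 4 < 5 < 6 < 7. The simplices of K, each written with vertices in increasing order, are:

  0-simplices (7): [1], [2], [3], [4], [5], [6], [7]
  1-simplices (9): [1,2], [1,3], [2,3], [3,4], [3,5], [3,6], [3,7], [4,5], [6,7]

so the chain groups are C_0 ≅ Z^7, C_1 ≅ Z^9.

The boundary map ∂_1: C_1 → C_0 is given by ∂[p,q] = [q] − [p]. For instance
  ∂[3,6] = [6] − [3].
This gives a 7×9 integer matrix of rank 6; reducing to Smith normal form yields diagonal entries (1,1,1,1,1,1).

Now H_k = ker ∂_k / im ∂_{k+1}, so:

  H_0: rank C_0 − rank ∂_1 = 7 − 6 = 1, and the invariant factors of ∂_1 are all 1, so H_0 ≅ Z.
  H_1: rank ker ∂_1 − rank ∂_2 = (9 − 6) − 0 = 3, and there is no ∂_2, so H_1 ≅ Z^3.

As a check, the Euler characteristic is 7 − 9 = -2, which agrees with 1 − 3 = -2.

H_0 ≅ Z,  H_1 ≅ Z^3.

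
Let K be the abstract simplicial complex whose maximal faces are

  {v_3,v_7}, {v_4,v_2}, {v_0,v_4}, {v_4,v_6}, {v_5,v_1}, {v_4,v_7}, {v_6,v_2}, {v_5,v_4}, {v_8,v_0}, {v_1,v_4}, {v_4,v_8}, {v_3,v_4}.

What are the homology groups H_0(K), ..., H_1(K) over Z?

Fix the vertex order v_0 < v_1 < v_2 < v_3 < v_4 < v_5 < v_6 < v_7 < v_8 and write every simplex with vertices in increasing order. Then dim K = 1 and the simplices of K are:

  0-simplices (9): [v_0], [v_1], [v_2], [v_3], [v_4], [v_5], [v_6], [v_7], [v_8]
  1-simplices (12): [v_0,v_4], [v_0,v_8], [v_1,v_4], [v_1,v_5], [v_2,v_4], [v_2,v_6], [v_3,v_4], [v_3,v_7], [v_4,v_5], [v_4,v_6], [v_4,v_7], [v_4,v_8]

so the chain groups are C_0 ≅ Z^9, C_1 ≅ Z^12.

Boundary ∂_1: C_1 → C_0 maps an edge to its endpoints' difference, ∂[p,q] = q − p. For instance
  ∂[v_4,v_6] = [v_6] − [v_4].
This gives a 9×12 integer matrix of rank 8; reducing to Smith normal form yields diagonal entries (1,1,1,1,1,1,1,1).

Computing H_k = (kernel of ∂_k) / (image of ∂_{k+1}):

  H_0: rank C_0 − rank ∂_1 = 9 − 8 = 1, and the invariant factors of ∂_1 are all 1, so H_0 ≅ Z.
  H_1: rank ker ∂_1 − rank ∂_2 = (12 − 8) − 0 = 4, and there is no ∂_2, so H_1 ≅ Z^4.

H_0 = Z,  H_1 = Z^4.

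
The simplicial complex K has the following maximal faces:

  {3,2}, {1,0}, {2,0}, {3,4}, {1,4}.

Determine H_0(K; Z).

Take the total order 0 < 1 < 2 < 3 < 4 on the vertex set. Then K (dimension 1) consists of the simplices:

  0-simplices (5): [0], [1], [2], [3], [4]
  1-simplices (5): [0,1], [0,2], [1,4], [2,3], [3,4]

Hence C_0 ≅ Z^5, C_1 ≅ Z^5.

Boundary ∂_1: C_1 → C_0 maps an edge to its endpoints' difference, ∂[p,q] = q − p. For instance
  ∂[0,2] = [2] − [0].
The 5×5 boundary matrix has rank 4 and Smith normal form diag(1,1,1,1).

Computing H_k = (kernel of ∂_k) / (image of ∂_{k+1}):

  H_0: rank C_0 − rank ∂_1 = 5 − 4 = 1, and the invariant factors of ∂_1 are all 1, so H_0 ≅ Z.

(K is a triangulation of the circle S^1.)

H_0 = Z.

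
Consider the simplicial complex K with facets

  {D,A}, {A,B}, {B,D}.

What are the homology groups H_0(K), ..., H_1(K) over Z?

We work with the vertex ordering A < B < D. The simplices of K, each written with vertices in increasing order, are:

  0-simplices (3): A, B, D
  1-simplices (3): AB, AD, BD

giving chain groups C_0 ≅ Z^3, C_1 ≅ Z^3.

The boundary map ∂_1: C_1 → C_0 sends each edge [p,q] (with p < q) to q − p. For instance
  ∂AD = D − A.
As a 3×3 matrix over Z this has rank 2, with invariant factors (1,1).

Reading off H_k = ker ∂_k / im ∂_{k+1}:

  H_0: rank C_0 − rank ∂_1 = 3 − 2 = 1, and the invariant factors of ∂_1 are all 1, so H_0 = Z.
  H_1: rank ker ∂_1 − rank ∂_2 = (3 − 2) − 0 = 1, and there is no ∂_2, so H_1 = Z.

H_0 = Z,  H_1 = Z.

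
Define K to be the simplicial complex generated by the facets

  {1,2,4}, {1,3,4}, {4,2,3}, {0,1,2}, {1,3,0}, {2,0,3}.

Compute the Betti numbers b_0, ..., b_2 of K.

Take the total order 0 < 1 < 2 < 3 < 4 on the vertex set. Then K (dimension 2) consists of the simplices:

  0-simplices (5): [0], [1], [2], [3], [4]
  1-simplices (9): [0,1], [0,2], [0,3], [1,2], [1,3], [1,4], [2,3], [2,4], [3,4]
  2-simplices (6): [0,1,2], [0,1,3], [0,2,3], [1,2,4], [1,3,4], [2,3,4]

so the chain groups are C_0 ≅ Z^5, C_1 ≅ Z^9, C_2 ≅ Z^6.

Boundary ∂_1: C_1 → C_0 sends each edge [p,q] (with p < q) to q − p.
The 5×9 boundary matrix has rank 4 and Smith normal form diag(1,1,1,1).

The boundary map ∂_2: C_2 → C_1 maps a triangle to the signed sum of its edges. For instance
  ∂[0,1,3] = [1,3] − [0,3] + [0,1],
  ∂[1,2,4] = [2,4] − [1,4] + [1,2].
This gives a 9×6 integer matrix of rank 5; reducing to Smith normal form yields diagonal entries (1,1,1,1,1).

Computing H_k = (kernel of ∂_k) / (image of ∂_{k+1}):

  H_0: rank C_0 − rank ∂_1 = 5 − 4 = 1, and the invariant factors of ∂_1 are all 1, so H_0 ≅ Z.
  H_1: rank ker ∂_1 − rank ∂_2 = (9 − 4) − 5 = 0, and the invariant factors of ∂_2 are all 1, so H_1 ≅ 0.
  H_2: rank ker ∂_2 − rank ∂_3 = (6 − 5) − 0 = 1, and there is no ∂_3, so H_2 ≅ Z.

As a check, the Euler characteristic is 5 − 9 + 6 = 2, which agrees with 1 − 0 + 1 = 2.

Hence the Betti numbers are b_0 = 1, b_1 = 0, b_2 = 1.

b_0 = 1, b_1 = 0, b_2 = 1.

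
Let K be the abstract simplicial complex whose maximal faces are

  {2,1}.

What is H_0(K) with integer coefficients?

H_0 ≅ Z.

We work with the vertex ordering 1 < 2. The simplices of K, each written with vertices in increasing order, are:

  0-simplices (2): [1], [2]
  1-simplices (1): [1,2]

giving chain groups C_0 ≅ Z^2, C_1 ≅ Z^1.

Boundary ∂_1: C_1 → C_0 sends each edge [p,q] (with p < q) to q − p. For instance
  ∂[1,2] = [2] − [1].
This gives a 2×1 integer matrix of rank 1; reducing to Smith normal form yields diagonal entries (1).

Computing H_k = (kernel of ∂_k) / (image of ∂_{k+1}):

  H_0: rank C_0 − rank ∂_1 = 2 − 1 = 1, and the invariant factors of ∂_1 are all 1, so H_0 ≅ Z.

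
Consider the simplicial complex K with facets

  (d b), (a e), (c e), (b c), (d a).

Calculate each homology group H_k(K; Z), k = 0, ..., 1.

Take the total order a < b < c < d < e on the vertex set. Then K (dimension 1) consists of the simplices:

  0-simplices (5): a, b, c, d, e
  1-simplices (5): ad, ae, bc, bd, ce

giving chain groups C_0 ≅ Z^5, C_1 ≅ Z^5.

The boundary map ∂_1: C_1 → C_0 sends each edge [p,q] (with p < q) to q − p. For instance
  ∂bd = d − b.
The resulting 5×5 matrix has rank 4, and its Smith normal form has invariant factors (1,1,1,1).

Reading off H_k = ker ∂_k / im ∂_{k+1}:

  H_0: rank C_0 − rank ∂_1 = 5 − 4 = 1, and the invariant factors of ∂_1 are all 1, so H_0 ≅ Z.
  H_1: rank ker ∂_1 − rank ∂_2 = (5 − 4) − 0 = 1, and there is no ∂_2, so H_1 ≅ Z.

(K is a triangulation of the circle S^1.)

H_0 = Z,  H_1 = Z.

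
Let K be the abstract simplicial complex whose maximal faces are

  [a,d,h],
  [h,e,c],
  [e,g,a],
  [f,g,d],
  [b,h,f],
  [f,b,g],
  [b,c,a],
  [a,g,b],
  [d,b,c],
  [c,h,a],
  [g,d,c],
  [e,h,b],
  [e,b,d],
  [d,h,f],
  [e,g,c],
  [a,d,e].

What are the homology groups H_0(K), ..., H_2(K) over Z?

We work with the vertex ordering a < b < c < d < e < f < g < h. The simplices of K, each written with vertices in increasing order, are:

  0-simplices (8): a, b, c, d, e, f, g, h
  1-simplices (24): ab, ac, ad, ae, ag, ah, bc, bd, be, bf, bg, bh, cd, ce, cg, ch, de, df, dg, dh, eg, eh, fg, fh
  2-simplices (16): abc, abg, ach, ade, adh, aeg, bcd, bde, beh, bfg, bfh, cdg, ceg, ceh, dfg, dfh

Hence C_0 ≅ Z^8, C_1 ≅ Z^24, C_2 ≅ Z^16.

∂_1: C_1 → C_0 maps an edge to its endpoints' difference, ∂[p,q] = q − p.
The resulting 8×24 matrix has rank 7, and its Smith normal form has invariant factors (1,1,1,1,1,1,1).

∂_2: C_2 → C_1 sends each 2-simplex [p,q,r] to [q,r] − [p,r] + [p,q]. For instance
  ∂abc = bc − ac + ab,
  ∂ceg = eg − cg + ce.
As a 24×16 matrix over Z this has rank 15, with invariant factors (1,1,1,1,1,1,1,1,1,1,1,1,1,1,1).

Reading off H_k = ker ∂_k / im ∂_{k+1}:

  H_0: rank C_0 − rank ∂_1 = 8 − 7 = 1, and the invariant factors of ∂_1 are all 1, so H_0 = Z.
  H_1: rank ker ∂_1 − rank ∂_2 = (24 − 7) − 15 = 2, and the invariant factors of ∂_2 are all 1, so H_1 = Z^2.
  H_2: rank ker ∂_2 − rank ∂_3 = (16 − 15) − 0 = 1, and there is no ∂_3, so H_2 = Z.

H_0 = Z,  H_1 = Z^2,  H_2 = Z.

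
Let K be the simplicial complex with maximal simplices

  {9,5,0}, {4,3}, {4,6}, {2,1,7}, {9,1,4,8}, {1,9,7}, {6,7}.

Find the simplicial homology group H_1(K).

Fix the vertex order 0 < 1 < 2 < 3 < 4 < 5 < 6 < 7 < 8 < 9 and write every simplex with vertices in increasing order. Then dim K = 3 and the simplices of K are:

  0-simplices (10): [0], [1], [2], [3], [4], [5], [6], [7], [8], [9]
  1-simplices (16): [0,5], [0,9], [1,2], [1,4], [1,7], [1,8], [1,9], [2,7], [3,4], [4,6], [4,8], [4,9], [5,9], [6,7], [7,9], [8,9]
  2-simplices (7): [0,5,9], [1,2,7], [1,4,8], [1,4,9], [1,7,9], [1,8,9], [4,8,9]
  3-simplices (1): [1,4,8,9]

giving chain groups C_0 ≅ Z^10, C_1 ≅ Z^16, C_2 ≅ Z^7, C_3 ≅ Z^1.

∂_1: C_1 → C_0 is given by ∂[p,q] = [q] − [p].
The 10×16 boundary matrix has rank 9 and Smith normal form diag(1,1,1,1,1,1,1,1,1).

Boundary ∂_2: C_2 → C_1 sends each 2-simplex [p,q,r] to [q,r] − [p,r] + [p,q]. For instance
  ∂[1,4,8] = [4,8] − [1,8] + [1,4],
  ∂[0,5,9] = [5,9] − [0,9] + [0,5].
The 16×7 boundary matrix has rank 6 and Smith normal form diag(1,1,1,1,1,1).

∂_3: C_3 → C_2 sends each 3-simplex σ to the alternating sum Σ_i (−1)^i (σ with its i-th vertex removed). For instance
  ∂[1,4,8,9] = [4,8,9] − [1,8,9] + [1,4,9] − [1,4,8].
The resulting 7×1 matrix has rank 1, and its Smith normal form has invariant factors (1).

Reading off H_k = ker ∂_k / im ∂_{k+1}:

  H_1: rank ker ∂_1 − rank ∂_2 = (16 − 9) − 6 = 1, and the invariant factors of ∂_2 are all 1, so H_1 = Z.

H_1 = Z.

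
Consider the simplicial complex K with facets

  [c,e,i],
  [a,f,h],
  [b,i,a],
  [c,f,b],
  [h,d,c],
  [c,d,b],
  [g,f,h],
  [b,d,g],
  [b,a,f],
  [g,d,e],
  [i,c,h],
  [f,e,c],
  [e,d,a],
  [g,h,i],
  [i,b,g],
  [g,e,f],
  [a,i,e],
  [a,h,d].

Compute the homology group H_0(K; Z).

H_0 = Z.

K has 9 vertices, 27 edges, 18 triangles.
rank ∂_0 = 0, rank ∂_1 = 8 ⇒ b_0 = 9 − 0 − 8 = 1; all invariant factors of ∂_1 are 1 so no torsion. So H_0 ≅ Z.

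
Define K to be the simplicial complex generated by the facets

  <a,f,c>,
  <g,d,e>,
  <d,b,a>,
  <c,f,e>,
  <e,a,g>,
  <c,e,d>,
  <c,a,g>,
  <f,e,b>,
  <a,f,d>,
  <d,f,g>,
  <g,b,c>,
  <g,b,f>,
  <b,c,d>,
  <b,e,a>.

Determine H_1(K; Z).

H_1 = Z^2.

We work with the vertex ordering a < b < c < d < e < f < g. The simplices of K, each written with vertices in increasing order, are:

  0-simplices (7): a, b, c, d, e, f, g
  1-simplices (21): ab, ac, ad, ae, af, ag, bc, bd, be, bf, bg, cd, ce, cf, cg, de, df, dg, ef, eg, fg
  2-simplices (14): abd, abe, acf, acg, adf, aeg, bcd, bcg, bef, bfg, cde, cef, deg, dfg

so the chain groups are C_0 ≅ Z^7, C_1 ≅ Z^21, C_2 ≅ Z^14.

Boundary ∂_1: C_1 → C_0 maps an edge to its endpoints' difference, ∂[p,q] = q − p. For instance
  ∂ab = b − a.
The 7×21 boundary matrix has rank 6 and Smith normal form diag(1,1,1,1,1,1).

The boundary map ∂_2: C_2 → C_1 sends each 2-simplex [p,q,r] to [q,r] − [p,r] + [p,q]. For instance
  ∂bcg = cg − bg + bc,
  ∂acg = cg − ag + ac.
The resulting 21×14 matrix has rank 13, and its Smith normal form has invariant factors (1,1,1,1,1,1,1,1,1,1,1,1,1).

Reading off H_k = ker ∂_k / im ∂_{k+1}:

  H_1: rank ker ∂_1 − rank ∂_2 = (21 − 6) − 13 = 2, and the invariant factors of ∂_2 are all 1, so H_1 ≅ Z^2.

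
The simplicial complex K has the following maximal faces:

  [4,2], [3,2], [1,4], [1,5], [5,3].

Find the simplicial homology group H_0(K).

H_0 ≅ Z.

We work with the vertex ordering 1 < 2 < 3 < 4 < 5. The simplices of K, each written with vertices in increasing order, are:

  0-simplices (5): [1], [2], [3], [4], [5]
  1-simplices (5): [1,4], [1,5], [2,3], [2,4], [3,5]

Hence C_0 ≅ Z^5, C_1 ≅ Z^5.

∂_1: C_1 → C_0 maps an edge to its endpoints' difference, ∂[p,q] = q − p. For instance
  ∂[2,3] = [3] − [2].
The 5×5 boundary matrix has rank 4 and Smith normal form diag(1,1,1,1).

Now H_k = ker ∂_k / im ∂_{k+1}, so:

  H_0: rank C_0 − rank ∂_1 = 5 − 4 = 1, and the invariant factors of ∂_1 are all 1, so H_0 ≅ Z.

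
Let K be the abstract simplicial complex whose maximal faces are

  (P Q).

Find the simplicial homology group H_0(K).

H_0 = Z.

Take the total order P < Q on the vertex set. Then K (dimension 1) consists of the simplices:

  0-simplices (2): P, Q
  1-simplices (1): PQ

giving chain groups C_0 ≅ Z^2, C_1 ≅ Z^1.

Boundary ∂_1: C_1 → C_0 maps an edge to its endpoints' difference, ∂[p,q] = q − p. For instance
  ∂PQ = Q − P.
As a 2×1 matrix over Z this has rank 1, with invariant factors (1).

Now H_k = ker ∂_k / im ∂_{k+1}, so:

  H_0: rank C_0 − rank ∂_1 = 2 − 1 = 1, and the invariant factors of ∂_1 are all 1, so H_0 = Z.

(K is a triangulation of the 1-simplex.)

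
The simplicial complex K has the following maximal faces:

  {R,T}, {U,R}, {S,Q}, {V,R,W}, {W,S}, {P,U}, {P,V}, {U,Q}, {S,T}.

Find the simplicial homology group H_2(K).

K has 8 vertices, 11 edges, 1 triangle.
rank ∂_2 = 1, rank ∂_3 = 0 ⇒ b_2 = 1 − 1 − 0 = 0. So H_2 ≅ 0.

H_2 = 0.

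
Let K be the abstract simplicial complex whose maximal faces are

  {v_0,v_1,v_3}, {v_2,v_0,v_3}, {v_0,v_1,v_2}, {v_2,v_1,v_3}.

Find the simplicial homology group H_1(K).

H_1 = 0.

Order the vertices as v_0 < v_1 < v_2 < v_3. Listing each simplex with vertices in this order, K has dimension 2 with simplices:

  0-simplices (4): [v_0], [v_1], [v_2], [v_3]
  1-simplices (6): [v_0,v_1], [v_0,v_2], [v_0,v_3], [v_1,v_2], [v_1,v_3], [v_2,v_3]
  2-simplices (4): [v_0,v_1,v_2], [v_0,v_1,v_3], [v_0,v_2,v_3], [v_1,v_2,v_3]

Hence C_0 ≅ Z^4, C_1 ≅ Z^6, C_2 ≅ Z^4.

∂_1: C_1 → C_0 sends each edge [p,q] (with p < q) to q − p.
The resulting 4×6 matrix has rank 3, and its Smith normal form has invariant factors (1,1,1).

Boundary ∂_2: C_2 → C_1 acts by ∂[p,q,r] = [q,r] − [p,r] + [p,q]. For instance
  ∂[v_0,v_2,v_3] = [v_2,v_3] − [v_0,v_3] + [v_0,v_2],
  ∂[v_0,v_1,v_2] = [v_1,v_2] − [v_0,v_2] + [v_0,v_1].
The 6×4 boundary matrix has rank 3 and Smith normal form diag(1,1,1).

Now H_k = ker ∂_k / im ∂_{k+1}, so:

  H_1: rank ker ∂_1 − rank ∂_2 = (6 − 3) − 3 = 0, and the invariant factors of ∂_2 are all 1, so H_1 = 0.

(K is a triangulation of the 2-sphere S^2.)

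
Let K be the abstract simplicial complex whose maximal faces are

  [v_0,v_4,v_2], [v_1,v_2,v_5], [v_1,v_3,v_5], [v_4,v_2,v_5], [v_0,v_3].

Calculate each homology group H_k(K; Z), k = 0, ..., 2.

H_0 = Z,  H_1 = Z,  H_2 = 0.

K has 6 vertices, 10 edges, 4 triangles.
rank ∂_0 = 0, rank ∂_1 = 5 ⇒ b_0 = 6 − 0 − 5 = 1; all invariant factors of ∂_1 are 1 so no torsion. So H_0 = Z.
rank ∂_1 = 5, rank ∂_2 = 4 ⇒ b_1 = 10 − 5 − 4 = 1; all invariant factors of ∂_2 are 1 so no torsion. So H_1 = Z.
rank ∂_2 = 4, rank ∂_3 = 0 ⇒ b_2 = 4 − 4 − 0 = 0. So H_2 = 0.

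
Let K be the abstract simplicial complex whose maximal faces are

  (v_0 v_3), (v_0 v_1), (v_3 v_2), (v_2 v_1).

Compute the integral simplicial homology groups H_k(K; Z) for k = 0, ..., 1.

H_0 = Z,  H_1 = Z.

K has 4 vertices, 4 edges.
rank ∂_0 = 0, rank ∂_1 = 3 ⇒ b_0 = 4 − 0 − 3 = 1; all invariant factors of ∂_1 are 1 so no torsion. So H_0 = Z.
rank ∂_1 = 3, rank ∂_2 = 0 ⇒ b_1 = 4 − 3 − 0 = 1. So H_1 = Z.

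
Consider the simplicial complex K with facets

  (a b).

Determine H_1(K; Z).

Take the total order a < b on the vertex set. Then K (dimension 1) consists of the simplices:

  0-simplices (2): a, b
  1-simplices (1): ab

giving chain groups C_0 ≅ Z^2, C_1 ≅ Z^1.

Boundary ∂_1: C_1 → C_0 maps an edge to its endpoints' difference, ∂[p,q] = q − p. For instance
  ∂ab = b − a.
The 2×1 boundary matrix has rank 1 and Smith normal form diag(1).

Reading off H_k = ker ∂_k / im ∂_{k+1}:

  H_1: rank ker ∂_1 − rank ∂_2 = (1 − 1) − 0 = 0, and there is no ∂_2, so H_1 ≅ 0.

H_1 = 0.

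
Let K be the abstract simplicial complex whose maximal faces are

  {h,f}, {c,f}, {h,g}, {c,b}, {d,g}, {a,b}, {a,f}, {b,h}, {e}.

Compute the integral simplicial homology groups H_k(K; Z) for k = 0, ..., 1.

H_0 = Z^2,  H_1 = Z^2.

We work with the vertex ordering a < b < c < d < e < f < g < h. The simplices of K, each written with vertices in increasing order, are:

  0-simplices (8): a, b, c, d, e, f, g, h
  1-simplices (8): ab, af, bc, bh, cf, dg, fh, gh

giving chain groups C_0 ≅ Z^8, C_1 ≅ Z^8.

The boundary map ∂_1: C_1 → C_0 sends each edge [p,q] (with p < q) to q − p. For instance
  ∂fh = h − f.
The 8×8 boundary matrix has rank 6 and Smith normal form diag(1,1,1,1,1,1).

From H_k ≅ ker(∂_k) / im(∂_{k+1}) we obtain:

  H_0: rank C_0 − rank ∂_1 = 8 − 6 = 2, and the invariant factors of ∂_1 are all 1, so H_0 = Z^2.
  H_1: rank ker ∂_1 − rank ∂_2 = (8 − 6) − 0 = 2, and there is no ∂_2, so H_1 = Z^2.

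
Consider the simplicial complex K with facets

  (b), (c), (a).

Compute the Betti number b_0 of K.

b_0 = 3.

We work with the vertex ordering a < b < c. The simplices of K, each written with vertices in increasing order, are:

  0-simplices (3): a, b, c

Hence C_0 ≅ Z^3.

From H_k ≅ ker(∂_k) / im(∂_{k+1}) we obtain:

  H_0: rank C_0 − rank ∂_1 = 3 − 0 = 3, and there is no ∂_1, so H_0 ≅ Z^3.

Hence the Betti numbers are b_0 = 3.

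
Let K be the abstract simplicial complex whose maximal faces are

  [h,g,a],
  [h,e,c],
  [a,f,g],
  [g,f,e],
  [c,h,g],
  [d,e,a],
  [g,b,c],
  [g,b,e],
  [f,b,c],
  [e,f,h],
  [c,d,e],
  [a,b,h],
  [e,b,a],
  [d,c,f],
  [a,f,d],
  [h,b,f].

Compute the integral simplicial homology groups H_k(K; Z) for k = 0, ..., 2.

K has 8 vertices, 24 edges, 16 triangles.
rank ∂_0 = 0, rank ∂_1 = 7 ⇒ b_0 = 8 − 0 − 7 = 1; all invariant factors of ∂_1 are 1 so no torsion. So H_0 = Z.
rank ∂_1 = 7, rank ∂_2 = 15 ⇒ b_1 = 24 − 7 − 15 = 2; all invariant factors of ∂_2 are 1 so no torsion. So H_1 = Z^2.
rank ∂_2 = 15, rank ∂_3 = 0 ⇒ b_2 = 16 − 15 − 0 = 1. So H_2 = Z.

H_0 ≅ Z,  H_1 ≅ Z^2,  H_2 ≅ Z.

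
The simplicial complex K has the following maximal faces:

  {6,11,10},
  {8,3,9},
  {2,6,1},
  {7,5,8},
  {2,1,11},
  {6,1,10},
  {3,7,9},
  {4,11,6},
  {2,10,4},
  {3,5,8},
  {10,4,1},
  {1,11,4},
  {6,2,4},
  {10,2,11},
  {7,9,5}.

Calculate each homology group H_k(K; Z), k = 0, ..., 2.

H_0 ≅ Z^2,  H_1 ≅ Z ⊕ Z/2,  H_2 = 0.

Fix the vertex order 1 < 2 < 3 < 4 < 5 < 6 < 7 < 8 < 9 < 10 < 11 and write every simplex with vertices in increasing order. Then dim K = 2 and the simplices of K are:

  0-simplices (11): [1], [2], [3], [4], [5], [6], [7], [8], [9], [10], [11]
  1-simplices (25): (25 of them)
  2-simplices (15): [1,2,6], [1,2,11], [1,4,10], [1,4,11], [1,6,10], [2,4,6], [2,4,10], [2,10,11], [3,5,8], [3,7,9], [3,8,9], [4,6,11], [5,7,8], [5,7,9], [6,10,11]

Hence C_0 ≅ Z^11, C_1 ≅ Z^25, C_2 ≅ Z^15.

Boundary ∂_1: C_1 → C_0 maps an edge to its endpoints' difference, ∂[p,q] = q − p. For instance
  ∂[3,5] = [5] − [3].
As a 11×25 matrix over Z this has rank 9, with invariant factors (1,1,1,1,1,1,1,1,1).

The boundary map ∂_2: C_2 → C_1 maps a triangle to the signed sum of its edges. For instance
  ∂[1,2,11] = [2,11] − [1,11] + [1,2],
  ∂[3,8,9] = [8,9] − [3,9] + [3,8].
As a 25×15 matrix over Z this has rank 15, with invariant factors (1,1,1,1,1,1,1,1,1,1,1,1,1,1,2).

Now H_k = ker ∂_k / im ∂_{k+1}, so:

  H_0: rank C_0 − rank ∂_1 = 11 − 9 = 2, and the invariant factors of ∂_1 are all 1, so H_0 = Z^2.
  H_1: rank ker ∂_1 − rank ∂_2 = (25 − 9) − 15 = 1, and ∂_2 has invariant factor 2 > 1, so H_1 = Z ⊕ Z/2.
  H_2: rank ker ∂_2 − rank ∂_3 = (15 − 15) − 0 = 0, and there is no ∂_3, so H_2 = 0.

(K is a triangulation of the disjoint union of the real projective plane RP^2 and the Möbius band.)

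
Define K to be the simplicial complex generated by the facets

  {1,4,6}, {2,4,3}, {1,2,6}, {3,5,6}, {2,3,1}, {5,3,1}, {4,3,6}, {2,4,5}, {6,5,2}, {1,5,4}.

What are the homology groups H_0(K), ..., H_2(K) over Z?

We work with the vertex ordering 1 < 2 < 3 < 4 < 5 < 6. The simplices of K, each written with vertices in increasing order, are:

  0-simplices (6): [1], [2], [3], [4], [5], [6]
  1-simplices (15): [1,2], [1,3], [1,4], [1,5], [1,6], [2,3], [2,4], [2,5], [2,6], [3,4], [3,5], [3,6], [4,5], [4,6], [5,6]
  2-simplices (10): [1,2,3], [1,2,6], [1,3,5], [1,4,5], [1,4,6], [2,3,4], [2,4,5], [2,5,6], [3,4,6], [3,5,6]

giving chain groups C_0 ≅ Z^6, C_1 ≅ Z^15, C_2 ≅ Z^10.

The boundary map ∂_1: C_1 → C_0 maps an edge to its endpoints' difference, ∂[p,q] = q − p. For instance
  ∂[2,5] = [5] − [2].
The resulting 6×15 matrix has rank 5, and its Smith normal form has invariant factors (1,1,1,1,1).

The boundary map ∂_2: C_2 → C_1 sends each 2-simplex [p,q,r] to [q,r] − [p,r] + [p,q]. For instance
  ∂[2,4,5] = [4,5] − [2,5] + [2,4],
  ∂[3,5,6] = [5,6] − [3,6] + [3,5].
This gives a 15×10 integer matrix of rank 10; reducing to Smith normal form yields diagonal entries (1,1,1,1,1,1,1,1,1,2).

Reading off H_k = ker ∂_k / im ∂_{k+1}:

  H_0: rank C_0 − rank ∂_1 = 6 − 5 = 1, and the invariant factors of ∂_1 are all 1, so H_0 = Z.
  H_1: rank ker ∂_1 − rank ∂_2 = (15 − 5) − 10 = 0, and ∂_2 has invariant factor 2 > 1, so H_1 = Z/2.
  H_2: rank ker ∂_2 − rank ∂_3 = (10 − 10) − 0 = 0, and there is no ∂_3, so H_2 = 0.

H_0 = Z,  H_1 = Z/2,  H_2 = 0.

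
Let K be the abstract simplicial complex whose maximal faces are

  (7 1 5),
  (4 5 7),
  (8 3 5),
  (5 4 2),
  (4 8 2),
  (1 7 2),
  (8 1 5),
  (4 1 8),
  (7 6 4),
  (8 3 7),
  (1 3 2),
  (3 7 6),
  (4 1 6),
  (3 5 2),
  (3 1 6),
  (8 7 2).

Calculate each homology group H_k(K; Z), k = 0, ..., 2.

K has 8 vertices, 24 edges, 16 triangles.
rank ∂_0 = 0, rank ∂_1 = 7 ⇒ b_0 = 8 − 0 − 7 = 1; all invariant factors of ∂_1 are 1 so no torsion. So H_0 ≅ Z.
rank ∂_1 = 7, rank ∂_2 = 15 ⇒ b_1 = 24 − 7 − 15 = 2; all invariant factors of ∂_2 are 1 so no torsion. So H_1 ≅ Z^2.
rank ∂_2 = 15, rank ∂_3 = 0 ⇒ b_2 = 16 − 15 − 0 = 1. So H_2 ≅ Z.

H_0 ≅ Z,  H_1 ≅ Z^2,  H_2 ≅ Z.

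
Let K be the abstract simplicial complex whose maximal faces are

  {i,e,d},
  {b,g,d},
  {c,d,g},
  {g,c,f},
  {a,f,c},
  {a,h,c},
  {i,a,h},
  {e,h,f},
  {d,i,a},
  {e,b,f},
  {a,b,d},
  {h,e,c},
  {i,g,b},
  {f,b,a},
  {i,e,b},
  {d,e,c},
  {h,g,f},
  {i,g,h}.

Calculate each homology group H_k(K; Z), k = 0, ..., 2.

K has 9 vertices, 27 edges, 18 triangles.
rank ∂_0 = 0, rank ∂_1 = 8 ⇒ b_0 = 9 − 0 − 8 = 1; all invariant factors of ∂_1 are 1 so no torsion. So H_0 ≅ Z.
rank ∂_1 = 8, rank ∂_2 = 18 ⇒ b_1 = 27 − 8 − 18 = 1; ∂_2 has invariant factor(s) [2] giving torsion. So H_1 ≅ Z ⊕ Z/2.
rank ∂_2 = 18, rank ∂_3 = 0 ⇒ b_2 = 18 − 18 − 0 = 0. So H_2 ≅ 0.

H_0 ≅ Z,  H_1 ≅ Z ⊕ Z/2,  H_2 = 0.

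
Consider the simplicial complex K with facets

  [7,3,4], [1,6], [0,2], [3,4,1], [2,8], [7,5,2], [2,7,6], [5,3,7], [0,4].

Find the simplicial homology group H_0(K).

Take the total order 0 < 1 < 2 < 3 < 4 < 5 < 6 < 7 < 8 on the vertex set. Then K (dimension 2) consists of the simplices:

  0-simplices (9): [0], [1], [2], [3], [4], [5], [6], [7], [8]
  1-simplices (15): [0,2], [0,4], [1,3], [1,4], [1,6], [2,5], [2,6], [2,7], [2,8], [3,4], [3,5], [3,7], [4,7], [5,7], [6,7]
  2-simplices (5): [1,3,4], [2,5,7], [2,6,7], [3,4,7], [3,5,7]

giving chain groups C_0 ≅ Z^9, C_1 ≅ Z^15, C_2 ≅ Z^5.

Boundary ∂_1: C_1 → C_0 maps an edge to its endpoints' difference, ∂[p,q] = q − p. For instance
  ∂[3,7] = [7] − [3].
The 9×15 boundary matrix has rank 8 and Smith normal form diag(1,1,1,1,1,1,1,1).

The boundary map ∂_2: C_2 → C_1 acts by ∂[p,q,r] = [q,r] − [p,r] + [p,q]. For instance
  ∂[2,5,7] = [5,7] − [2,7] + [2,5],
  ∂[3,4,7] = [4,7] − [3,7] + [3,4].
The 15×5 boundary matrix has rank 5 and Smith normal form diag(1,1,1,1,1).

From H_k ≅ ker(∂_k) / im(∂_{k+1}) we obtain:

  H_0: rank C_0 − rank ∂_1 = 9 − 8 = 1, and the invariant factors of ∂_1 are all 1, so H_0 = Z.

H_0 = Z.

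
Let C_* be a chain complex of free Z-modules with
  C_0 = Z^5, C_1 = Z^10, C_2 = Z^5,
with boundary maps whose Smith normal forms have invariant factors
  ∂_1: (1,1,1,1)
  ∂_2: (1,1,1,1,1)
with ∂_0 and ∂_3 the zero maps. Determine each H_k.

H_0: b_0 = 5 − 0 − 4 = 1; torsion from ∂_1 factors > 1: none. So H_0 = Z.
H_1: b_1 = 10 − 4 − 5 = 1; torsion from ∂_2 factors > 1: none. So H_1 = Z.
H_2: b_2 = 5 − 5 − 0 = 0; torsion from ∂_3 factors > 1: none. So H_2 = 0.

H_0 = Z,  H_1 = Z,  H_2 = 0.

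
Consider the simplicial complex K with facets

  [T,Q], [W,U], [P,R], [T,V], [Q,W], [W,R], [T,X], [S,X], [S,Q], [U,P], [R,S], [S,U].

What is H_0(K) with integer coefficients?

Fix the vertex order P < Q < R < S < T < U < V < W < X and write every simplex with vertices in increasing order. Then dim K = 1 and the simplices of K are:

  0-simplices (9): P, Q, R, S, T, U, V, W, X
  1-simplices (12): PR, PU, QS, QT, QW, RS, RW, SU, SX, TV, TX, UW

Hence C_0 ≅ Z^9, C_1 ≅ Z^12.

∂_1: C_1 → C_0 sends each edge [p,q] (with p < q) to q − p. For instance
  ∂QW = W − Q.
This gives a 9×12 integer matrix of rank 8; reducing to Smith normal form yields diagonal entries (1,1,1,1,1,1,1,1).

From H_k ≅ ker(∂_k) / im(∂_{k+1}) we obtain:

  H_0: rank C_0 − rank ∂_1 = 9 − 8 = 1, and the invariant factors of ∂_1 are all 1, so H_0 = Z.

H_0 ≅ Z.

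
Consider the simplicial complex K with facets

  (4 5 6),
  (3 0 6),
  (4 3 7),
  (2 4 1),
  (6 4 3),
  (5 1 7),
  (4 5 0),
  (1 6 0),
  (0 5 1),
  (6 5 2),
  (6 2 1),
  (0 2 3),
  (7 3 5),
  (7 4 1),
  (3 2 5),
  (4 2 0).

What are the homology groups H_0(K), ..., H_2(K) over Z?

H_0 = Z,  H_1 = Z^2,  H_2 = Z.

Order the vertices as 0 < 1 < 2 < 3 < 4 < 5 < 6 < 7. Listing each simplex with vertices in this order, K has dimension 2 with simplices:

  0-simplices (8): [0], [1], [2], [3], [4], [5], [6], [7]
  1-simplices (24): (24 of them)
  2-simplices (16): [0,1,5], [0,1,6], [0,2,3], [0,2,4], [0,3,6], [0,4,5], [1,2,4], [1,2,6], [1,4,7], [1,5,7], [2,3,5], [2,5,6], [3,4,6], [3,4,7], [3,5,7], [4,5,6]

Hence C_0 ≅ Z^8, C_1 ≅ Z^24, C_2 ≅ Z^16.

The boundary map ∂_1: C_1 → C_0 maps an edge to its endpoints' difference, ∂[p,q] = q − p.
As a 8×24 matrix over Z this has rank 7, with invariant factors (1,1,1,1,1,1,1).

Boundary ∂_2: C_2 → C_1 maps a triangle to the signed sum of its edges. For instance
  ∂[1,5,7] = [5,7] − [1,7] + [1,5],
  ∂[0,1,5] = [1,5] − [0,5] + [0,1].
As a 24×16 matrix over Z this has rank 15, with invariant factors (1,1,1,1,1,1,1,1,1,1,1,1,1,1,1).

Now H_k = ker ∂_k / im ∂_{k+1}, so:

  H_0: rank C_0 − rank ∂_1 = 8 − 7 = 1, and the invariant factors of ∂_1 are all 1, so H_0 ≅ Z.
  H_1: rank ker ∂_1 − rank ∂_2 = (24 − 7) − 15 = 2, and the invariant factors of ∂_2 are all 1, so H_1 ≅ Z^2.
  H_2: rank ker ∂_2 − rank ∂_3 = (16 − 15) − 0 = 1, and there is no ∂_3, so H_2 ≅ Z.

(K is a triangulation of the torus T^2.)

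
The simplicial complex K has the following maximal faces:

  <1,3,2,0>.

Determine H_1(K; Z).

H_1 ≅ 0.

We work with the vertex ordering 0 < 1 < 2 < 3. The simplices of K, each written with vertices in increasing order, are:

  0-simplices (4): [0], [1], [2], [3]
  1-simplices (6): [0,1], [0,2], [0,3], [1,2], [1,3], [2,3]
  2-simplices (4): [0,1,2], [0,1,3], [0,2,3], [1,2,3]
  3-simplices (1): [0,1,2,3]

giving chain groups C_0 ≅ Z^4, C_1 ≅ Z^6, C_2 ≅ Z^4, C_3 ≅ Z^1.

Boundary ∂_1: C_1 → C_0 sends each edge [p,q] (with p < q) to q − p.
The 4×6 boundary matrix has rank 3 and Smith normal form diag(1,1,1).

The boundary map ∂_2: C_2 → C_1 sends each 2-simplex [p,q,r] to [q,r] − [p,r] + [p,q]. For instance
  ∂[0,2,3] = [2,3] − [0,3] + [0,2],
  ∂[0,1,3] = [1,3] − [0,3] + [0,1].
As a 6×4 matrix over Z this has rank 3, with invariant factors (1,1,1).

∂_3: C_3 → C_2 sends each 3-simplex σ to the alternating sum Σ_i (−1)^i (σ with its i-th vertex removed). For instance
  ∂[0,1,2,3] = [1,2,3] − [0,2,3] + [0,1,3] − [0,1,2].
As a 4×1 matrix over Z this has rank 1, with invariant factors (1).

Now H_k = ker ∂_k / im ∂_{k+1}, so:

  H_1: rank ker ∂_1 − rank ∂_2 = (6 − 3) − 3 = 0, and the invariant factors of ∂_2 are all 1, so H_1 ≅ 0.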